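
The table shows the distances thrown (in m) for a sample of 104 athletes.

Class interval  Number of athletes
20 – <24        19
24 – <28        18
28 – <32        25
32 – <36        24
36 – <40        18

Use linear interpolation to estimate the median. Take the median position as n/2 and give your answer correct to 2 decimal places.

30.40

Cumulative frequencies: 19, 37, 62, 86, 104
n = 104; position = n/2 = 52.
This falls in the class 28 – <32: L = 28, F = 37, f = 25, h = 4.
Median ≈ 28 + ((52 − 37) / 25) × 4 = 30.4000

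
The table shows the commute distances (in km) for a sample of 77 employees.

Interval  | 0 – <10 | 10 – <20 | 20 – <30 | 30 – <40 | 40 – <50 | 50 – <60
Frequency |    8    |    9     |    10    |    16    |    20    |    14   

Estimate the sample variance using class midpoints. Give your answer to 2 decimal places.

Midpoints: 5, 15, 25, 35, 45, 55
n = 77, Σfm = 2655, mean = 34.4805
Σfm² = 110925
Σf(m − x̄)² = Σfm² − (Σfm)²/n = 110925 − 2655²/77 = 19379.2208
Sample variance = 19379.2208 / 76 = 254.9897

254.99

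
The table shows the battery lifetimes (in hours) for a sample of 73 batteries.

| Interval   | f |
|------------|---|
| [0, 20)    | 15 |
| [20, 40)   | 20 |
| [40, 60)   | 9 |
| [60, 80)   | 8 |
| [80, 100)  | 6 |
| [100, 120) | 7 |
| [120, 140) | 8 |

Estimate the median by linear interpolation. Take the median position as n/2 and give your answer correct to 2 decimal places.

Cumulative frequencies: 15, 35, 44, 52, 58, 65, 73
n = 73; position = n/2 = 36.5.
This falls in the class [40, 60): L = 40, F = 35, f = 9, h = 20.
Median ≈ 40 + ((36.5 − 35) / 9) × 20 = 43.3333

43.33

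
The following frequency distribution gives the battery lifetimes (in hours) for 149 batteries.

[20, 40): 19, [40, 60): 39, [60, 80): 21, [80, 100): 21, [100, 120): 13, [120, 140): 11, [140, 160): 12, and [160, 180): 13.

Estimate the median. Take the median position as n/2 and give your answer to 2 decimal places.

75.71

Cumulative frequencies: 19, 58, 79, 100, 113, 124, 136, 149
n = 149; position = n/2 = 74.5.
This falls in the class [60, 80): L = 60, F = 58, f = 21, h = 20.
Median ≈ 60 + ((74.5 − 58) / 21) × 20 = 75.7143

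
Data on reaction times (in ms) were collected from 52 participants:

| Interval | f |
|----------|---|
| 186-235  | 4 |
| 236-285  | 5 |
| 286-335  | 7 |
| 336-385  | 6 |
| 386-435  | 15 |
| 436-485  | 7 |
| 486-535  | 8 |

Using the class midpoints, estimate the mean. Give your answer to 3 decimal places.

Midpoints: 210.5, 260.5, 310.5, 360.5, 410.5, 460.5, 510.5
Σfm = 4×210.5 + 5×260.5 + 7×310.5 + 6×360.5 + 15×410.5 + 7×460.5 + 8×510.5 = 19946
n = Σf = 52
Mean = 19946 / 52 = 383.5769

383.577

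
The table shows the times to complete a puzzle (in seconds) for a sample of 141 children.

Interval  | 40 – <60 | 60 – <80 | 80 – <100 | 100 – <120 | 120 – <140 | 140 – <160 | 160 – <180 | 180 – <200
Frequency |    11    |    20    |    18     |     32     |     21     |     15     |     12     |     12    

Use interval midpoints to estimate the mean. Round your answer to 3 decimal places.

116.241

Midpoints: 50, 70, 90, 110, 130, 150, 170, 190
Σfm = 11×50 + 20×70 + 18×90 + 32×110 + 21×130 + 15×150 + 12×170 + 12×190 = 16390
n = Σf = 141
Mean = 16390 / 141 = 116.2411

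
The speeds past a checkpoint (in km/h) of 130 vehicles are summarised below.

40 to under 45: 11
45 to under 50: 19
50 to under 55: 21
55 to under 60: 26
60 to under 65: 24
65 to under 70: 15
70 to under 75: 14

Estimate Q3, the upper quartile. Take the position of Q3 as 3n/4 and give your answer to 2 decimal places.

64.27

Cumulative frequencies: 11, 30, 51, 77, 101, 116, 130
n = 130; position = 3n/4 = 97.5.
This falls in the class 60 to under 65: L = 60, F = 77, f = 24, h = 5.
Upper quartile ≈ 60 + ((97.5 − 77) / 24) × 5 = 64.2708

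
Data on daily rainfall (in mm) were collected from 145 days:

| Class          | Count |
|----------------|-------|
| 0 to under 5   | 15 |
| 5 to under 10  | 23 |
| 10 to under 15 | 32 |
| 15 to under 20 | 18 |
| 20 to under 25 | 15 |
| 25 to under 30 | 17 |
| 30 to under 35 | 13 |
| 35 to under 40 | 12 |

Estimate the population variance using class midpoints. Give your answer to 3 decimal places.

Midpoints: 2.5, 7.5, 12.5, 17.5, 22.5, 27.5, 32.5, 37.5
n = 145, Σfm = 2602.5, mean = 17.9483
Σfm² = 62956.25
Σf(m − x̄)² = Σfm² − (Σfm)²/n = 62956.25 − 2602.5²/145 = 16245.8621
Population variance = 16245.8621 / 145 = 112.0404

112.040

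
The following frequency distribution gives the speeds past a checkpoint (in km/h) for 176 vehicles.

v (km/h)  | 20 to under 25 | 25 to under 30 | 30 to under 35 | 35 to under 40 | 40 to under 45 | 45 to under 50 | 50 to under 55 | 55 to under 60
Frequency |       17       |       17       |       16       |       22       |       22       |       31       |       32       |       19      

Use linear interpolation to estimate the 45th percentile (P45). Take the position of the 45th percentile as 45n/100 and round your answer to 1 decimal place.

41.6

Cumulative frequencies: 17, 34, 50, 72, 94, 125, 157, 176
n = 176; position = 45n/100 = 79.2.
This falls in the class 40 to under 45: L = 40, F = 72, f = 22, h = 5.
45th percentile ≈ 40 + ((79.2 − 72) / 22) × 5 = 41.6364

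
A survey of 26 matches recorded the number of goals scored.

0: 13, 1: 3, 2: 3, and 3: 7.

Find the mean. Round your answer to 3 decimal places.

Values: 0, 1, 2, 3
Σfx = 13×0 + 3×1 + 3×2 + 7×3 = 30
n = Σf = 26
Mean = 30 / 26 = 1.1538

1.154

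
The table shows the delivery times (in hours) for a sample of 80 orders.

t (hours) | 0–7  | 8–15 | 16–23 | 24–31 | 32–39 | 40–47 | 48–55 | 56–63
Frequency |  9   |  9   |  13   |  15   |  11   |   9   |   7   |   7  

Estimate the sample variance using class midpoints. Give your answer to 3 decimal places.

281.114

Midpoints: 3.5, 11.5, 19.5, 27.5, 35.5, 43.5, 51.5, 59.5
n = 80, Σfm = 2360, mean = 29.5000
Σfm² = 91828
Σf(m − x̄)² = Σfm² − (Σfm)²/n = 91828 − 2360²/80 = 22208.0000
Sample variance = 22208.0000 / 79 = 281.1139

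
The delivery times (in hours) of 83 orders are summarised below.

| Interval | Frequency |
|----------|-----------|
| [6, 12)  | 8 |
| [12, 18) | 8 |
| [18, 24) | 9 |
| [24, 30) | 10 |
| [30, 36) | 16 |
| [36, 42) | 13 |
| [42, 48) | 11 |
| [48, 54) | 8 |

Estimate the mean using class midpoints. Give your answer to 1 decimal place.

31.2

Midpoints: 9, 15, 21, 27, 33, 39, 45, 51
Σfm = 8×9 + 8×15 + 9×21 + 10×27 + 16×33 + 13×39 + 11×45 + 8×51 = 2589
n = Σf = 83
Mean = 2589 / 83 = 31.1928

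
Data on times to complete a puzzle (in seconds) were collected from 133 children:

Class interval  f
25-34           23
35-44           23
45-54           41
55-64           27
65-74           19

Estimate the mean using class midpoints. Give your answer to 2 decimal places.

49.20

Midpoints: 29.5, 39.5, 49.5, 59.5, 69.5
Σfm = 23×29.5 + 23×39.5 + 41×49.5 + 27×59.5 + 19×69.5 = 6543.5
n = Σf = 133
Mean = 6543.5 / 133 = 49.1992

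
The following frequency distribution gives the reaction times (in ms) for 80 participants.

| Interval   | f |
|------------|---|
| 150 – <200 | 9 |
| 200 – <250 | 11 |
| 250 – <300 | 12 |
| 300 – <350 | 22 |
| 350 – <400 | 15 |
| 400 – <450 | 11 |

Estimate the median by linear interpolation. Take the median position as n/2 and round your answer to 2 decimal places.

Cumulative frequencies: 9, 20, 32, 54, 69, 80
n = 80; position = n/2 = 40.
This falls in the class 300 – <350: L = 300, F = 32, f = 22, h = 50.
Median ≈ 300 + ((40 − 32) / 22) × 50 = 318.1818

318.18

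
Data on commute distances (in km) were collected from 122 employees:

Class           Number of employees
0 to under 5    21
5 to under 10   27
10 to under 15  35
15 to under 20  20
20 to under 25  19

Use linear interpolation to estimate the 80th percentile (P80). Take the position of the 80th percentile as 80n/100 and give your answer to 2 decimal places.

Cumulative frequencies: 21, 48, 83, 103, 122
n = 122; position = 80n/100 = 97.6.
This falls in the class 15 to under 20: L = 15, F = 83, f = 20, h = 5.
80th percentile ≈ 15 + ((97.6 − 83) / 20) × 5 = 18.6500

18.65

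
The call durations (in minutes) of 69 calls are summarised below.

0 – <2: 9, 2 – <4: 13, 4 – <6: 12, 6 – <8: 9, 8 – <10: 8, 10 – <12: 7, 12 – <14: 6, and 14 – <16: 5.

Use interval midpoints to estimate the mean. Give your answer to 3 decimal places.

6.855

Midpoints: 1, 3, 5, 7, 9, 11, 13, 15
Σfm = 9×1 + 13×3 + 12×5 + 9×7 + 8×9 + 7×11 + 6×13 + 5×15 = 473
n = Σf = 69
Mean = 473 / 69 = 6.8551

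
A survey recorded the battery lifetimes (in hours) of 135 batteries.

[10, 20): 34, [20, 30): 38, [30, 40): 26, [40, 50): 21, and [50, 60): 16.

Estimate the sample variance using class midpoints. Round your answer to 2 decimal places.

Midpoints: 15, 25, 35, 45, 55
n = 135, Σfm = 4195, mean = 31.0741
Σfm² = 154175
Σf(m − x̄)² = Σfm² − (Σfm)²/n = 154175 − 4195²/135 = 23819.2593
Sample variance = 23819.2593 / 134 = 177.7557

177.76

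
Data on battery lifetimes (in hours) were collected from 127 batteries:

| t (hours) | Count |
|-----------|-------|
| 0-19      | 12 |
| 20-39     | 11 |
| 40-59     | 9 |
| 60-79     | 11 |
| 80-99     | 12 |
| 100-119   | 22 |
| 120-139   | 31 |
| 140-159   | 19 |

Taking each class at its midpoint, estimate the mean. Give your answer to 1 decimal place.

94.4

Midpoints: 9.5, 29.5, 49.5, 69.5, 89.5, 109.5, 129.5, 149.5
Σfm = 12×9.5 + 11×29.5 + 9×49.5 + 11×69.5 + 12×89.5 + 22×109.5 + 31×129.5 + 19×149.5 = 11986.5
n = Σf = 127
Mean = 11986.5 / 127 = 94.3819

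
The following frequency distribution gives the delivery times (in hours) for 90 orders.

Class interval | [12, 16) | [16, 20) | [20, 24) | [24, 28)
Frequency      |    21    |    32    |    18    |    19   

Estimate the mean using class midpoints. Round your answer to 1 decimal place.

Midpoints: 14, 18, 22, 26
Σfm = 21×14 + 32×18 + 18×22 + 19×26 = 1760
n = Σf = 90
Mean = 1760 / 90 = 19.5556

19.6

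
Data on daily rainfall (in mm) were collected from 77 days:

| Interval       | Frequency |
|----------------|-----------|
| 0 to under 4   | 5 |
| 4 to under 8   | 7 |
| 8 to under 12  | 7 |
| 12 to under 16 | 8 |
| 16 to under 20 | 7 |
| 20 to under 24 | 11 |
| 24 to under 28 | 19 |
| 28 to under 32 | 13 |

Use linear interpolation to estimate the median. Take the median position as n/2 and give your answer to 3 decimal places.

21.636

Cumulative frequencies: 5, 12, 19, 27, 34, 45, 64, 77
n = 77; position = n/2 = 38.5.
This falls in the class 20 to under 24: L = 20, F = 34, f = 11, h = 4.
Median ≈ 20 + ((38.5 − 34) / 11) × 4 = 21.6364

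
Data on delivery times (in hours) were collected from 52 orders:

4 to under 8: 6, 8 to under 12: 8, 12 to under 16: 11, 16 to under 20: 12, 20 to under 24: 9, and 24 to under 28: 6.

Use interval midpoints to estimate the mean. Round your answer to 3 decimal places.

16.154

Midpoints: 6, 10, 14, 18, 22, 26
Σfm = 6×6 + 8×10 + 11×14 + 12×18 + 9×22 + 6×26 = 840
n = Σf = 52
Mean = 840 / 52 = 16.1538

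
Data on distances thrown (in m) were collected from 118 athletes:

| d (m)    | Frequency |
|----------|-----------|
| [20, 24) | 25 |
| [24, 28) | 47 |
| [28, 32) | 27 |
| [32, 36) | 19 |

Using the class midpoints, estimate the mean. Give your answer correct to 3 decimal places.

Midpoints: 22, 26, 30, 34
Σfm = 25×22 + 47×26 + 27×30 + 19×34 = 3228
n = Σf = 118
Mean = 3228 / 118 = 27.3559

27.356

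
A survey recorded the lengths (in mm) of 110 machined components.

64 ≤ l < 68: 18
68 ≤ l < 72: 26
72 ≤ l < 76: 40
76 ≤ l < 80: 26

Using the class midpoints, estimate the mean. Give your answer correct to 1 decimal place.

72.7

Midpoints: 66, 70, 74, 78
Σfm = 18×66 + 26×70 + 40×74 + 26×78 = 7996
n = Σf = 110
Mean = 7996 / 110 = 72.6909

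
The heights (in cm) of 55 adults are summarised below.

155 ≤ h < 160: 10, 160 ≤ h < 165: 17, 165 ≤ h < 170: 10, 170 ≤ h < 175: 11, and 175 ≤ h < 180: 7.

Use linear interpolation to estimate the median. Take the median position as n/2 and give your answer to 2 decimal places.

165.25

Cumulative frequencies: 10, 27, 37, 48, 55
n = 55; position = n/2 = 27.5.
This falls in the class 165 ≤ h < 170: L = 165, F = 27, f = 10, h = 5.
Median ≈ 165 + ((27.5 − 27) / 10) × 5 = 165.2500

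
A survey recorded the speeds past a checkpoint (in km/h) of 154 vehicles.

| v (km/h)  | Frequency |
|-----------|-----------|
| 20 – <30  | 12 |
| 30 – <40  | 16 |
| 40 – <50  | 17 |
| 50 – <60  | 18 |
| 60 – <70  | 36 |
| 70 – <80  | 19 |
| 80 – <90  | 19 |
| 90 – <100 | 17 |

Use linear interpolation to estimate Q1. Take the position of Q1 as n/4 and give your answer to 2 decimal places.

46.18

Cumulative frequencies: 12, 28, 45, 63, 99, 118, 137, 154
n = 154; position = n/4 = 38.5.
This falls in the class 40 – <50: L = 40, F = 28, f = 17, h = 10.
Lower quartile ≈ 40 + ((38.5 − 28) / 17) × 10 = 46.1765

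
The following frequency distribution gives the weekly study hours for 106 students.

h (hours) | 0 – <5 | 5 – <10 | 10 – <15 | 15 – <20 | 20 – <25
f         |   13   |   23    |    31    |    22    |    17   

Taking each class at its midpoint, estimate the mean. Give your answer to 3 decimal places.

12.830

Midpoints: 2.5, 7.5, 12.5, 17.5, 22.5
Σfm = 13×2.5 + 23×7.5 + 31×12.5 + 22×17.5 + 17×22.5 = 1360
n = Σf = 106
Mean = 1360 / 106 = 12.8302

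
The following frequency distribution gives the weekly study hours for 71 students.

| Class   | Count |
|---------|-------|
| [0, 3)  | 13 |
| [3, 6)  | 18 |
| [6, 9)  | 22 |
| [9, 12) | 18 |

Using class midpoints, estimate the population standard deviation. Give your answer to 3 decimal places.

Midpoints: 1.5, 4.5, 7.5, 10.5
n = 71, Σfm = 454.5, mean = 6.4014
Σfm² = 3615.75
Σf(m − x̄)² = Σfm² − (Σfm)²/n = 3615.75 − 454.5²/71 = 706.3099
Population variance = 706.3099 / 71 = 9.9480
Standard deviation = √9.9480 = 3.1540

3.154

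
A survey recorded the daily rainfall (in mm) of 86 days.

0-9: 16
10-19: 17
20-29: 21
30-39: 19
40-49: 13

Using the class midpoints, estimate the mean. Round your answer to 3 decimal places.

Midpoints: 4.5, 14.5, 24.5, 34.5, 44.5
Σfm = 16×4.5 + 17×14.5 + 21×24.5 + 19×34.5 + 13×44.5 = 2067
n = Σf = 86
Mean = 2067 / 86 = 24.0349

24.035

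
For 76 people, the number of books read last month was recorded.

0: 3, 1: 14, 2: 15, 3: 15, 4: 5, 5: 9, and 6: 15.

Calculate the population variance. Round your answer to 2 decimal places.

Values: 0, 1, 2, 3, 4, 5, 6
n = 76, Σfx = 244, mean = 3.2105
Σfx² = 1054
Σf(x − x̄)² = Σfx² − (Σfx)²/n = 1054 − 244²/76 = 270.6316
Population variance = 270.6316 / 76 = 3.5609

3.56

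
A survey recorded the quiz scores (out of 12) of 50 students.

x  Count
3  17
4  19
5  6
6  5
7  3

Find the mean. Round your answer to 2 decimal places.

4.16

Values: 3, 4, 5, 6, 7
Σfx = 17×3 + 19×4 + 6×5 + 5×6 + 3×7 = 208
n = Σf = 50
Mean = 208 / 50 = 4.1600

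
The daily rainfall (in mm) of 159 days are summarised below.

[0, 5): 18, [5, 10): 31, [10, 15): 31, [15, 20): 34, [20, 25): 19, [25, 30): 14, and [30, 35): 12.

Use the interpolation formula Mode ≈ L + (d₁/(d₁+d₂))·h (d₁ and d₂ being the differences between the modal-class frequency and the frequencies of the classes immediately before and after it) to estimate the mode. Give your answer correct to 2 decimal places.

Modal class: [15, 20) (highest frequency 34).
d₁ = 34 − 31 = 3, d₂ = 34 − 19 = 15
Mode ≈ 15 + (3/(3+15)) × 5 = 15 + 0.8333 = 15.8333

15.83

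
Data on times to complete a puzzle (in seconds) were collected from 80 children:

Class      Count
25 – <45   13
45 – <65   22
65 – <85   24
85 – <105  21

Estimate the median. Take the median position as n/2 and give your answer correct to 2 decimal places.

Cumulative frequencies: 13, 35, 59, 80
n = 80; position = n/2 = 40.
This falls in the class 65 – <85: L = 65, F = 35, f = 24, h = 20.
Median ≈ 65 + ((40 − 35) / 24) × 20 = 69.1667

69.17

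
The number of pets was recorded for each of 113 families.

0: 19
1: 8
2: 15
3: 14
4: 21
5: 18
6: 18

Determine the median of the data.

4

Cumulative frequencies: 19, 27, 42, 56, 77, 95, 113
n = 113, so the median is the value in position (n+1)/2 = 57.
Position 57 falls at value 4.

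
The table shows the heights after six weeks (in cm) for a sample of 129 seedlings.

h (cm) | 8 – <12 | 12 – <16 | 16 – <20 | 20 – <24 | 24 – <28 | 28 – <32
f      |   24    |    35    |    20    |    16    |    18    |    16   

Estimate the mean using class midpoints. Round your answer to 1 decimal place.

Midpoints: 10, 14, 18, 22, 26, 30
Σfm = 24×10 + 35×14 + 20×18 + 16×22 + 18×26 + 16×30 = 2390
n = Σf = 129
Mean = 2390 / 129 = 18.5271

18.5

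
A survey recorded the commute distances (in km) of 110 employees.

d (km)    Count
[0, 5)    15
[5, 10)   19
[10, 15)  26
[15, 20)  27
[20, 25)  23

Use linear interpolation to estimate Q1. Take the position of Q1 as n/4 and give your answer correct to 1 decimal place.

8.3

Cumulative frequencies: 15, 34, 60, 87, 110
n = 110; position = n/4 = 27.5.
This falls in the class [5, 10): L = 5, F = 15, f = 19, h = 5.
Lower quartile ≈ 5 + ((27.5 − 15) / 19) × 5 = 8.2895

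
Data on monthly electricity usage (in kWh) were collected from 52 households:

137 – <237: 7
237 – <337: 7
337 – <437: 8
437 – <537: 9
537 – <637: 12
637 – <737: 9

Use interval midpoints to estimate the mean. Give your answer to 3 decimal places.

462.000

Midpoints: 187, 287, 387, 487, 587, 687
Σfm = 7×187 + 7×287 + 8×387 + 9×487 + 12×587 + 9×687 = 24024
n = Σf = 52
Mean = 24024 / 52 = 462.0000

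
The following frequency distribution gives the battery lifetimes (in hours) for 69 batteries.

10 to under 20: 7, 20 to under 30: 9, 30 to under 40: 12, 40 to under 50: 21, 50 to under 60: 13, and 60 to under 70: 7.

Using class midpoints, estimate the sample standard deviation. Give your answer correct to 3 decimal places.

14.535

Midpoints: 15, 25, 35, 45, 55, 65
n = 69, Σfm = 2865, mean = 41.5217
Σfm² = 133325
Σf(m − x̄)² = Σfm² − (Σfm)²/n = 133325 − 2865²/69 = 14365.2174
Sample variance = 14365.2174 / 68 = 211.2532
Standard deviation = √211.2532 = 14.5346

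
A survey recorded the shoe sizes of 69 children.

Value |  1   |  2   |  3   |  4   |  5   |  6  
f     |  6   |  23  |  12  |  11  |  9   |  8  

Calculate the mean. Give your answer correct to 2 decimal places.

3.26

Values: 1, 2, 3, 4, 5, 6
Σfx = 6×1 + 23×2 + 12×3 + 11×4 + 9×5 + 8×6 = 225
n = Σf = 69
Mean = 225 / 69 = 3.2609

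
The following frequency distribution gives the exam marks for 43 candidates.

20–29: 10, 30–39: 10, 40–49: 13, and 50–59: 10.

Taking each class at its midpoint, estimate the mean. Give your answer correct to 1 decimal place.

39.8

Midpoints: 24.5, 34.5, 44.5, 54.5
Σfm = 10×24.5 + 10×34.5 + 13×44.5 + 10×54.5 = 1713.5
n = Σf = 43
Mean = 1713.5 / 43 = 39.8488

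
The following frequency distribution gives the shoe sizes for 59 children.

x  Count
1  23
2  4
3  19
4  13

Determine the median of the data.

3

Cumulative frequencies: 23, 27, 46, 59
n = 59, so the median is the value in position (n+1)/2 = 30.
Position 30 falls at value 3.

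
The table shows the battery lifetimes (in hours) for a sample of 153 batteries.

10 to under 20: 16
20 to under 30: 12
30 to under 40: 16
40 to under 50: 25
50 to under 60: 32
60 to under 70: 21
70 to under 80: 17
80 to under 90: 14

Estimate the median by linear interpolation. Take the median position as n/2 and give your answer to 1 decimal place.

Cumulative frequencies: 16, 28, 44, 69, 101, 122, 139, 153
n = 153; position = n/2 = 76.5.
This falls in the class 50 to under 60: L = 50, F = 69, f = 32, h = 10.
Median ≈ 50 + ((76.5 − 69) / 32) × 10 = 52.3438

52.3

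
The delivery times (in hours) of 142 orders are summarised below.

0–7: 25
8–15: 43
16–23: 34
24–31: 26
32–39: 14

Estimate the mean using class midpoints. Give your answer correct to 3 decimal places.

17.303

Midpoints: 3.5, 11.5, 19.5, 27.5, 35.5
Σfm = 25×3.5 + 43×11.5 + 34×19.5 + 26×27.5 + 14×35.5 = 2457
n = Σf = 142
Mean = 2457 / 142 = 17.3028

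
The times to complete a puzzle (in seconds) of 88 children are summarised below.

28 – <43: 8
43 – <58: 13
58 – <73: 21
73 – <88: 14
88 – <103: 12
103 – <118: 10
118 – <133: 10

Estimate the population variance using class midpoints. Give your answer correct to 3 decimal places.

Midpoints: 35.5, 50.5, 65.5, 80.5, 95.5, 110.5, 125.5
n = 88, Σfm = 6949, mean = 78.9659
Σfm² = 613102
Σf(m − x̄)² = Σfm² − (Σfm)²/n = 613102 − 6949²/88 = 64367.8977
Population variance = 64367.8977 / 88 = 731.4534

731.453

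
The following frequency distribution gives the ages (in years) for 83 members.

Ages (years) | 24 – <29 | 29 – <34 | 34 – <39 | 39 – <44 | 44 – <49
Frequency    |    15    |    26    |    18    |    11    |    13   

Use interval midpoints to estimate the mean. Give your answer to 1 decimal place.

35.4

Midpoints: 26.5, 31.5, 36.5, 41.5, 46.5
Σfm = 15×26.5 + 26×31.5 + 18×36.5 + 11×41.5 + 13×46.5 = 2934.5
n = Σf = 83
Mean = 2934.5 / 83 = 35.3554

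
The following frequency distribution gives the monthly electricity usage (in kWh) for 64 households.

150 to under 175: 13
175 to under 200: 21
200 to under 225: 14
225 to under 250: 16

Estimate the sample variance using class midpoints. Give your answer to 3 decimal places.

733.972

Midpoints: 162.5, 187.5, 212.5, 237.5
n = 64, Σfm = 12825, mean = 200.3906
Σfm² = 2616250
Σf(m − x̄)² = Σfm² − (Σfm)²/n = 2616250 − 12825²/64 = 46240.2344
Sample variance = 46240.2344 / 63 = 733.9720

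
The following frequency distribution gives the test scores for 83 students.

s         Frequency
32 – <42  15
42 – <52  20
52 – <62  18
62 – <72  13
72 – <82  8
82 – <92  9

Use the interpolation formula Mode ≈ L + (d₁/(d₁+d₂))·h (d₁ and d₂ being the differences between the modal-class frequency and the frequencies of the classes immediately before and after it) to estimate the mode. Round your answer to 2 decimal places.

Modal class: 42 – <52 (highest frequency 20).
d₁ = 20 − 15 = 5, d₂ = 20 − 18 = 2
Mode ≈ 42 + (5/(5+2)) × 10 = 42 + 7.1429 = 49.1429

49.14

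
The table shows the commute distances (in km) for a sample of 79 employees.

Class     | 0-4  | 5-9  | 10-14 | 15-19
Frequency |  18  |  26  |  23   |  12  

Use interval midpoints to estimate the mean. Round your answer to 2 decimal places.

Midpoints: 2, 7, 12, 17
Σfm = 18×2 + 26×7 + 23×12 + 12×17 = 698
n = Σf = 79
Mean = 698 / 79 = 8.8354

8.84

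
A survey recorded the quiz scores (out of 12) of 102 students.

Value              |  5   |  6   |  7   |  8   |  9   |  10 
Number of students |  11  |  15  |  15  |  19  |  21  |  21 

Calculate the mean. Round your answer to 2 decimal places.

Values: 5, 6, 7, 8, 9, 10
Σfx = 11×5 + 15×6 + 15×7 + 19×8 + 21×9 + 21×10 = 801
n = Σf = 102
Mean = 801 / 102 = 7.8529

7.85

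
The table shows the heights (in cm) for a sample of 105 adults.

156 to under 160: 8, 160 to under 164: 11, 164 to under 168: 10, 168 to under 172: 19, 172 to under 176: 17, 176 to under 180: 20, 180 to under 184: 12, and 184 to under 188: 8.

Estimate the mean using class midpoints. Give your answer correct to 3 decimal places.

Midpoints: 158, 162, 166, 170, 174, 178, 182, 186
Σfm = 8×158 + 11×162 + 10×166 + 19×170 + 17×174 + 20×178 + 12×182 + 8×186 = 18126
n = Σf = 105
Mean = 18126 / 105 = 172.6286

172.629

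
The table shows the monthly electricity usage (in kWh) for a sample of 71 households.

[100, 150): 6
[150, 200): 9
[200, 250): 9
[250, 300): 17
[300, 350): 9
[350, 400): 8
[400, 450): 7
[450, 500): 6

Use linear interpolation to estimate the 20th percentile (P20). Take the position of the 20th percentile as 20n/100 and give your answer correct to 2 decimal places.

195.56

Cumulative frequencies: 6, 15, 24, 41, 50, 58, 65, 71
n = 71; position = 20n/100 = 14.2.
This falls in the class [150, 200): L = 150, F = 6, f = 9, h = 50.
20th percentile ≈ 150 + ((14.2 − 6) / 9) × 50 = 195.5556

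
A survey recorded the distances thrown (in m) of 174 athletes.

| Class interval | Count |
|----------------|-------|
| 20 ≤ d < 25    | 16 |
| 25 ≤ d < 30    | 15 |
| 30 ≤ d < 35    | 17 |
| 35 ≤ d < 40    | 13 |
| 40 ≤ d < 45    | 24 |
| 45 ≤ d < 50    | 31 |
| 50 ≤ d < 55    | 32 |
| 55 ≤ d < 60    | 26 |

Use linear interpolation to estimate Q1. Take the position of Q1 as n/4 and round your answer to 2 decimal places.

33.68

Cumulative frequencies: 16, 31, 48, 61, 85, 116, 148, 174
n = 174; position = n/4 = 43.5.
This falls in the class 30 ≤ d < 35: L = 30, F = 31, f = 17, h = 5.
Lower quartile ≈ 30 + ((43.5 − 31) / 17) × 5 = 33.6765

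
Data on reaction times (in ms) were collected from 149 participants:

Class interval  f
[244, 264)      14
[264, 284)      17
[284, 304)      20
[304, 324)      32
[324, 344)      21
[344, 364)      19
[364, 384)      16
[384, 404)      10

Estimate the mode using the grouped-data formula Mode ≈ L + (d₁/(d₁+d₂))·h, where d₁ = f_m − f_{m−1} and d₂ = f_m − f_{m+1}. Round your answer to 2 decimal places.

314.43

Modal class: [304, 324) (highest frequency 32).
d₁ = 32 − 20 = 12, d₂ = 32 − 21 = 11
Mode ≈ 304 + (12/(12+11)) × 20 = 304 + 10.4348 = 314.4348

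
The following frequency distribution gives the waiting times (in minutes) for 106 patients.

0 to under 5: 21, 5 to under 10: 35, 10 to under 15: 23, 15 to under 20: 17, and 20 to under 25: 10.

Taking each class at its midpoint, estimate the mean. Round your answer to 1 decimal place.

Midpoints: 2.5, 7.5, 12.5, 17.5, 22.5
Σfm = 21×2.5 + 35×7.5 + 23×12.5 + 17×17.5 + 10×22.5 = 1125
n = Σf = 106
Mean = 1125 / 106 = 10.6132

10.6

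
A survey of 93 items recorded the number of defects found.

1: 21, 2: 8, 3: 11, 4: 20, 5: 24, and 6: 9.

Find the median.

4

Cumulative frequencies: 21, 29, 40, 60, 84, 93
n = 93, so the median is the value in position (n+1)/2 = 47.
Position 47 falls at value 4.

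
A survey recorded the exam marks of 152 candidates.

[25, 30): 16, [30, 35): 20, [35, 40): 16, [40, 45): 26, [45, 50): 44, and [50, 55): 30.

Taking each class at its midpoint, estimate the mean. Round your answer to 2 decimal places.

42.50

Midpoints: 27.5, 32.5, 37.5, 42.5, 47.5, 52.5
Σfm = 16×27.5 + 20×32.5 + 16×37.5 + 26×42.5 + 44×47.5 + 30×52.5 = 6460
n = Σf = 152
Mean = 6460 / 152 = 42.5000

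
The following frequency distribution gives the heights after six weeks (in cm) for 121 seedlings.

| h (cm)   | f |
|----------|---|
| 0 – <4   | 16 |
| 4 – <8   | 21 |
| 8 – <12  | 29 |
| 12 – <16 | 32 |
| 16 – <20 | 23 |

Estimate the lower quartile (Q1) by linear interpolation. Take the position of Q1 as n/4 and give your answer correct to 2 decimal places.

6.71

Cumulative frequencies: 16, 37, 66, 98, 121
n = 121; position = n/4 = 30.25.
This falls in the class 4 – <8: L = 4, F = 16, f = 21, h = 4.
Lower quartile ≈ 4 + ((30.25 − 16) / 21) × 4 = 6.7143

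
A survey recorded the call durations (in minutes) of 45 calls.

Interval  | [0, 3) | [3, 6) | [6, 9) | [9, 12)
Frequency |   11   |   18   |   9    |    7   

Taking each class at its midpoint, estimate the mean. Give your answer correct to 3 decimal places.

5.300

Midpoints: 1.5, 4.5, 7.5, 10.5
Σfm = 11×1.5 + 18×4.5 + 9×7.5 + 7×10.5 = 238.5
n = Σf = 45
Mean = 238.5 / 45 = 5.3000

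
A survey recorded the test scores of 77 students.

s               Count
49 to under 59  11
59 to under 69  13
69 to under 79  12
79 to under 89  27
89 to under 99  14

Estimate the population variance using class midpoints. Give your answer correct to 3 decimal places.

175.072

Midpoints: 54, 64, 74, 84, 94
n = 77, Σfm = 5898, mean = 76.5974
Σfm² = 465252
Σf(m − x̄)² = Σfm² − (Σfm)²/n = 465252 − 5898²/77 = 13480.5195
Population variance = 13480.5195 / 77 = 175.0717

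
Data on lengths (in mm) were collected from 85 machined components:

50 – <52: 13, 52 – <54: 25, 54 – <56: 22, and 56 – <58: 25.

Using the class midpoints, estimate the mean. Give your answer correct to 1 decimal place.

54.4

Midpoints: 51, 53, 55, 57
Σfm = 13×51 + 25×53 + 22×55 + 25×57 = 4623
n = Σf = 85
Mean = 4623 / 85 = 54.3882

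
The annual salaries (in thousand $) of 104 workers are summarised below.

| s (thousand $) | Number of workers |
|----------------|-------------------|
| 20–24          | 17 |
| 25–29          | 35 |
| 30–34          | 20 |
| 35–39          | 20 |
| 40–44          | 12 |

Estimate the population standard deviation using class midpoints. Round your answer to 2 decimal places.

Midpoints: 22, 27, 32, 37, 42
n = 104, Σfm = 3203, mean = 30.7981
Σfm² = 102771
Σf(m − x̄)² = Σfm² − (Σfm)²/n = 102771 − 3203²/104 = 4124.7596
Population variance = 4124.7596 / 104 = 39.6612
Standard deviation = √39.6612 = 6.2977

6.30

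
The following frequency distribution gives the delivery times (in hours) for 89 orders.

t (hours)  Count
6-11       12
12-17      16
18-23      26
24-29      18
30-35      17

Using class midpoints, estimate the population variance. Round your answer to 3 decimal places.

60.020

Midpoints: 8.5, 14.5, 20.5, 26.5, 32.5
n = 89, Σfm = 1896.5, mean = 21.3090
Σfm² = 45754.25
Σf(m − x̄)² = Σfm² − (Σfm)²/n = 45754.25 − 1896.5²/89 = 5341.7528
Population variance = 5341.7528 / 89 = 60.0197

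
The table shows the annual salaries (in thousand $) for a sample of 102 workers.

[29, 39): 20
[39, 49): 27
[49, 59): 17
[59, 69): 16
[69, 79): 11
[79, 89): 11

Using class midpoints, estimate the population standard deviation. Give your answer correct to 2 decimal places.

Midpoints: 34, 44, 54, 64, 74, 84
n = 102, Σfm = 5548, mean = 54.3922
Σfm² = 328352
Σf(m − x̄)² = Σfm² − (Σfm)²/n = 328352 − 5548²/102 = 26584.3137
Population variance = 26584.3137 / 102 = 260.6305
Standard deviation = √260.6305 = 16.1441

16.14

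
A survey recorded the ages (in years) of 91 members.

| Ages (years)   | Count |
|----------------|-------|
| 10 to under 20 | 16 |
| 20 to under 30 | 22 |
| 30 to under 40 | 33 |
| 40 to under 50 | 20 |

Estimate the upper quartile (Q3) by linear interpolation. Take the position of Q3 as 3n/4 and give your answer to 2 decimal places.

Cumulative frequencies: 16, 38, 71, 91
n = 91; position = 3n/4 = 68.25.
This falls in the class 30 to under 40: L = 30, F = 38, f = 33, h = 10.
Upper quartile ≈ 30 + ((68.25 − 38) / 33) × 10 = 39.1667

39.17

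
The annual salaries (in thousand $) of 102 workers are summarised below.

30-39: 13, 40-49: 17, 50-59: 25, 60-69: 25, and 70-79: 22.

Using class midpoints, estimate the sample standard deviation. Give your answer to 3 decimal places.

Midpoints: 34.5, 44.5, 54.5, 64.5, 74.5
n = 102, Σfm = 5819, mean = 57.0490
Σfm² = 349505.5
Σf(m − x̄)² = Σfm² − (Σfm)²/n = 349505.5 − 5819²/102 = 17537.2549
Sample variance = 17537.2549 / 101 = 173.6362
Standard deviation = √173.6362 = 13.1771

13.177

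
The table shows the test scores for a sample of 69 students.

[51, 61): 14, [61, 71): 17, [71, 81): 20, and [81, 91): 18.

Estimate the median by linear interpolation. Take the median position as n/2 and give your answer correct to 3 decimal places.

Cumulative frequencies: 14, 31, 51, 69
n = 69; position = n/2 = 34.5.
This falls in the class [71, 81): L = 71, F = 31, f = 20, h = 10.
Median ≈ 71 + ((34.5 − 31) / 20) × 10 = 72.7500

72.750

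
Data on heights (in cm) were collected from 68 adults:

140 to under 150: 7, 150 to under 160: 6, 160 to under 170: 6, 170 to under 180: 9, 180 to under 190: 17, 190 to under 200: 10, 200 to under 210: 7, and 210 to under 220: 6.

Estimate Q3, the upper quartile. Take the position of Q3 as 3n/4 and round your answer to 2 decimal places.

196.00

Cumulative frequencies: 7, 13, 19, 28, 45, 55, 62, 68
n = 68; position = 3n/4 = 51.
This falls in the class 190 to under 200: L = 190, F = 45, f = 10, h = 10.
Upper quartile ≈ 190 + ((51 − 45) / 10) × 10 = 196.0000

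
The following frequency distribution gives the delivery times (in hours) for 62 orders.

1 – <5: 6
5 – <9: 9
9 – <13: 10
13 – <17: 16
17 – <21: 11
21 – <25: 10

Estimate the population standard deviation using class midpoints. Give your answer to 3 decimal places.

Midpoints: 3, 7, 11, 15, 19, 23
n = 62, Σfm = 870, mean = 14.0323
Σfm² = 14566
Σf(m − x̄)² = Σfm² − (Σfm)²/n = 14566 − 870²/62 = 2357.9355
Population variance = 2357.9355 / 62 = 38.0312
Standard deviation = √38.0312 = 6.1669

6.167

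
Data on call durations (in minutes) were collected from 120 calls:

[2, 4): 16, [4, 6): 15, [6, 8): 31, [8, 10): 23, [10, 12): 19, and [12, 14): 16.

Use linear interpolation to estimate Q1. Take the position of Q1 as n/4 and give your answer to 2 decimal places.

5.87

Cumulative frequencies: 16, 31, 62, 85, 104, 120
n = 120; position = n/4 = 30.
This falls in the class [4, 6): L = 4, F = 16, f = 15, h = 2.
Lower quartile ≈ 4 + ((30 − 16) / 15) × 2 = 5.8667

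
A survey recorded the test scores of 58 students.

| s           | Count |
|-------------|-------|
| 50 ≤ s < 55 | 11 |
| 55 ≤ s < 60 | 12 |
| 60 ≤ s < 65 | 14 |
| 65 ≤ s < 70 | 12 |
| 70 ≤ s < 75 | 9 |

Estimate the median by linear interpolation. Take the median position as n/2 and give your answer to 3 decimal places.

62.143

Cumulative frequencies: 11, 23, 37, 49, 58
n = 58; position = n/2 = 29.
This falls in the class 60 ≤ s < 65: L = 60, F = 23, f = 14, h = 5.
Median ≈ 60 + ((29 − 23) / 14) × 5 = 62.1429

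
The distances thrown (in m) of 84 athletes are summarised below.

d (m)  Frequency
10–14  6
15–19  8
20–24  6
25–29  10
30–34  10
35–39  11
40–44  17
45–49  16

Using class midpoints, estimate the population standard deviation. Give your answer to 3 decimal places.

11.163

Midpoints: 12, 17, 22, 27, 32, 37, 42, 47
n = 84, Σfm = 2803, mean = 33.3690
Σfm² = 104001
Σf(m − x̄)² = Σfm² − (Σfm)²/n = 104001 − 2803²/84 = 10467.5595
Population variance = 10467.5595 / 84 = 124.6138
Standard deviation = √124.6138 = 11.1631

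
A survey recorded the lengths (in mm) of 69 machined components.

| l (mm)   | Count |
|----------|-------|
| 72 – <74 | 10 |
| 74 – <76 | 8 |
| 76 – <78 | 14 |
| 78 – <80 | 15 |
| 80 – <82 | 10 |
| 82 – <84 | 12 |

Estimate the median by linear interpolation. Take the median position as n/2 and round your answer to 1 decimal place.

78.3

Cumulative frequencies: 10, 18, 32, 47, 57, 69
n = 69; position = n/2 = 34.5.
This falls in the class 78 – <80: L = 78, F = 32, f = 15, h = 2.
Median ≈ 78 + ((34.5 − 32) / 15) × 2 = 78.3333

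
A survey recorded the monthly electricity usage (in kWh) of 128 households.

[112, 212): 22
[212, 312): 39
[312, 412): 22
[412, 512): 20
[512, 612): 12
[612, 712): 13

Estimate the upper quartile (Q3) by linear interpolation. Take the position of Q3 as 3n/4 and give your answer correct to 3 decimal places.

477.000

Cumulative frequencies: 22, 61, 83, 103, 115, 128
n = 128; position = 3n/4 = 96.
This falls in the class [412, 512): L = 412, F = 83, f = 20, h = 100.
Upper quartile ≈ 412 + ((96 − 83) / 20) × 100 = 477.0000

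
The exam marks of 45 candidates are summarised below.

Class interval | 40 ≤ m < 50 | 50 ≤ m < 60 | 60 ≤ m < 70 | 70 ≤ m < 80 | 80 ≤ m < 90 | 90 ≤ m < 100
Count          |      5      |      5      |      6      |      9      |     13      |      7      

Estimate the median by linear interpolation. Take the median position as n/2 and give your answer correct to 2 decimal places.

77.22

Cumulative frequencies: 5, 10, 16, 25, 38, 45
n = 45; position = n/2 = 22.5.
This falls in the class 70 ≤ m < 80: L = 70, F = 16, f = 9, h = 10.
Median ≈ 70 + ((22.5 − 16) / 9) × 10 = 77.2222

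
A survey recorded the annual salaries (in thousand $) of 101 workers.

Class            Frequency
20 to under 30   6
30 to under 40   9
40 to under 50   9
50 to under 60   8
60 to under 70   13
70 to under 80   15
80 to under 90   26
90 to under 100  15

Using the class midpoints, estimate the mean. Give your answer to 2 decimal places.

Midpoints: 25, 35, 45, 55, 65, 75, 85, 95
Σfm = 6×25 + 9×35 + 9×45 + 8×55 + 13×65 + 15×75 + 26×85 + 15×95 = 6915
n = Σf = 101
Mean = 6915 / 101 = 68.4653

68.47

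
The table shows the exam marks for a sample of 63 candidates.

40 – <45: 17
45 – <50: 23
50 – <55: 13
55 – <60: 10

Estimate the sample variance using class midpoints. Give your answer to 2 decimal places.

26.59

Midpoints: 42.5, 47.5, 52.5, 57.5
n = 63, Σfm = 3072.5, mean = 48.7698
Σfm² = 151493.75
Σf(m − x̄)² = Σfm² − (Σfm)²/n = 151493.75 − 3072.5²/63 = 1648.4127
Sample variance = 1648.4127 / 62 = 26.5873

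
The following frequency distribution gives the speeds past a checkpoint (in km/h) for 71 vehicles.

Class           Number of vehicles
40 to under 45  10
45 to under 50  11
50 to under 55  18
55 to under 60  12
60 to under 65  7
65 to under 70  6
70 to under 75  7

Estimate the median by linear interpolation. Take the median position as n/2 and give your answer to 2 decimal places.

Cumulative frequencies: 10, 21, 39, 51, 58, 64, 71
n = 71; position = n/2 = 35.5.
This falls in the class 50 to under 55: L = 50, F = 21, f = 18, h = 5.
Median ≈ 50 + ((35.5 − 21) / 18) × 5 = 54.0278

54.03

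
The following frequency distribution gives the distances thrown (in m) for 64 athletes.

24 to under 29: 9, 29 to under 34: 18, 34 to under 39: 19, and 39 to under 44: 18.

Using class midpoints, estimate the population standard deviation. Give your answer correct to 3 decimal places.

5.113

Midpoints: 26.5, 31.5, 36.5, 41.5
n = 64, Σfm = 2246, mean = 35.0938
Σfm² = 80494
Σf(m − x̄)² = Σfm² − (Σfm)²/n = 80494 − 2246²/64 = 1673.4375
Population variance = 1673.4375 / 64 = 26.1475
Standard deviation = √26.1475 = 5.1135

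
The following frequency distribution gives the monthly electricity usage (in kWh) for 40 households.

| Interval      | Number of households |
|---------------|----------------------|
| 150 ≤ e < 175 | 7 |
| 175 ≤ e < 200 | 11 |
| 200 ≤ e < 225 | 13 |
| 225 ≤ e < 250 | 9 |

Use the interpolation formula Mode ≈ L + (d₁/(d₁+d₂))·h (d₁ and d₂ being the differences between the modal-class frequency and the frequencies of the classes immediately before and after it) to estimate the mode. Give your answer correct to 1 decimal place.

Modal class: 200 ≤ e < 225 (highest frequency 13).
d₁ = 13 − 11 = 2, d₂ = 13 − 9 = 4
Mode ≈ 200 + (2/(2+4)) × 25 = 200 + 8.3333 = 208.3333

208.3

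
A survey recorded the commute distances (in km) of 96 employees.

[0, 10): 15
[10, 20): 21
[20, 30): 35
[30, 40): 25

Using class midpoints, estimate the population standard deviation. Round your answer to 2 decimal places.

Midpoints: 5, 15, 25, 35
n = 96, Σfm = 2140, mean = 22.2917
Σfm² = 57600
Σf(m − x̄)² = Σfm² − (Σfm)²/n = 57600 − 2140²/96 = 9895.8333
Population variance = 9895.8333 / 96 = 103.0816
Standard deviation = √103.0816 = 10.1529

10.15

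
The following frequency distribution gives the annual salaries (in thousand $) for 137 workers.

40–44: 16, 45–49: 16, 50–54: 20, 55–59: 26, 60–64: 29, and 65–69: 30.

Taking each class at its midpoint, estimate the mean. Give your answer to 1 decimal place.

56.6

Midpoints: 42, 47, 52, 57, 62, 67
Σfm = 16×42 + 16×47 + 20×52 + 26×57 + 29×62 + 30×67 = 7754
n = Σf = 137
Mean = 7754 / 137 = 56.5985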